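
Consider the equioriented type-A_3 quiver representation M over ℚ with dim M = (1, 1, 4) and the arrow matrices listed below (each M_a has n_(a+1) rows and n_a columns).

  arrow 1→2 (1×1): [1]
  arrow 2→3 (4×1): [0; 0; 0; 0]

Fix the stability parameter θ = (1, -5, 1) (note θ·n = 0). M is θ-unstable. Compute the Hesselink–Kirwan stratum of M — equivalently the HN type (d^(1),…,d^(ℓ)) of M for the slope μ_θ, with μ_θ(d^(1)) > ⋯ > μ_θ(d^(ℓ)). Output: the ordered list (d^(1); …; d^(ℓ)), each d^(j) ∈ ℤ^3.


Interval decomposition of M: I[1,2], I[3,3]^4.
HN type (ℓ=2): μ^(1)=1; μ^(2)=-2

((0, 0, 4); (1, 1, 0))


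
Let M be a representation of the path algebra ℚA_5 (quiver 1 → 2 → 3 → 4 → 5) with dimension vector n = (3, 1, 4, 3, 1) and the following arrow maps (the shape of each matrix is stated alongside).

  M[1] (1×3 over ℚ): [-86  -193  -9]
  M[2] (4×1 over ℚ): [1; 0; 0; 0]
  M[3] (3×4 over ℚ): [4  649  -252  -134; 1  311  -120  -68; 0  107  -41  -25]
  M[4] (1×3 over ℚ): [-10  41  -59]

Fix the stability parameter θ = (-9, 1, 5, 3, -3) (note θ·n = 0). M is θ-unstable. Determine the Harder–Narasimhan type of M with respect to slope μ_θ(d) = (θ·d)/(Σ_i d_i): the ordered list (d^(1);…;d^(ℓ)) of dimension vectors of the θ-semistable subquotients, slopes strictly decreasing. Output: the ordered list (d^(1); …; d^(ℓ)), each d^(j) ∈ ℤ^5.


Interval decomposition of M: I[1,1]^2, I[1,5], I[3,3], I[3,4]^2.
HN type (ℓ=5): μ^(1)=5; μ^(2)=4; μ^(3)=5/3; μ^(4)=1; μ^(5)=-9

((0, 0, 1, 0, 0); (0, 0, 2, 2, 0); (0, 0, 1, 1, 1); (0, 1, 0, 0, 0); (3, 0, 0, 0, 0))


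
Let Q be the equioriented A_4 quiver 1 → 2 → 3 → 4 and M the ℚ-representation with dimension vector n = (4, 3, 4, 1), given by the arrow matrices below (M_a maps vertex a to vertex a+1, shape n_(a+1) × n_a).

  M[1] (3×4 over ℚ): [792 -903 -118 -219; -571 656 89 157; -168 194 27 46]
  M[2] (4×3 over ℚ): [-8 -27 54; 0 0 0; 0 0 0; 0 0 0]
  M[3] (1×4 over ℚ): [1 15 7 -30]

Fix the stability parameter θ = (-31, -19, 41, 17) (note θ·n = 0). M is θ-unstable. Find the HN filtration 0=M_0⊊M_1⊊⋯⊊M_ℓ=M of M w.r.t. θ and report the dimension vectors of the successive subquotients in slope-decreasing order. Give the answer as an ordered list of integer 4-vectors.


Barcode: M ≅ I[1,1], I[1,2]^2, I[1,4], I[3,3]^3. HN layers by μ_θ (4 steps, strictly decreasing):
  μ^(1)=41; μ^(2)=29; μ^(3)=-19; μ^(4)=-31

((0, 0, 3, 0); (0, 0, 1, 1); (0, 3, 0, 0); (4, 0, 0, 0))


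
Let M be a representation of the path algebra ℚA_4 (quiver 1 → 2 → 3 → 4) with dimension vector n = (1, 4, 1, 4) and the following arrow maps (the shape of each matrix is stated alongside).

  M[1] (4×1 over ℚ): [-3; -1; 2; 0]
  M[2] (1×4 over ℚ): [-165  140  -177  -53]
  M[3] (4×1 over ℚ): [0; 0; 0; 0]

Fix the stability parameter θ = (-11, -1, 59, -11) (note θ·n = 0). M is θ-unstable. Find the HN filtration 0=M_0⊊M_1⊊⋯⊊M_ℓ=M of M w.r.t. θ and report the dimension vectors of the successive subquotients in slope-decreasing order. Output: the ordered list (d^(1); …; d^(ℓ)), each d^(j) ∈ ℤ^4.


Barcode: M ≅ I[1,3], I[2,2]^3, I[4,4]^4. HN layers by μ_θ (3 steps, strictly decreasing):
  μ^(1)=59; μ^(2)=-1; μ^(3)=-11

((0, 0, 1, 0); (0, 4, 0, 0); (1, 0, 0, 4))


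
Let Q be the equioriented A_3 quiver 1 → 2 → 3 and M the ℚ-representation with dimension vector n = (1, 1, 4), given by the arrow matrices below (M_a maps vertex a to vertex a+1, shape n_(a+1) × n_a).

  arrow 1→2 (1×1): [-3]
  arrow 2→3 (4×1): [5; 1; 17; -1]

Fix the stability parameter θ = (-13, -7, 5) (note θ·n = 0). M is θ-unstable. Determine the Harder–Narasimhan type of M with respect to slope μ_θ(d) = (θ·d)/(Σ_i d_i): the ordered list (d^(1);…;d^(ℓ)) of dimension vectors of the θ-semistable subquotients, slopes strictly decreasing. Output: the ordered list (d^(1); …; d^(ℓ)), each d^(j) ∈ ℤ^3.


Barcode: M ≅ I[1,3], I[3,3]^3. HN layers by μ_θ (3 steps, strictly decreasing):
  μ^(1)=5; μ^(2)=-7; μ^(3)=-13

((0, 0, 4); (0, 1, 0); (1, 0, 0))


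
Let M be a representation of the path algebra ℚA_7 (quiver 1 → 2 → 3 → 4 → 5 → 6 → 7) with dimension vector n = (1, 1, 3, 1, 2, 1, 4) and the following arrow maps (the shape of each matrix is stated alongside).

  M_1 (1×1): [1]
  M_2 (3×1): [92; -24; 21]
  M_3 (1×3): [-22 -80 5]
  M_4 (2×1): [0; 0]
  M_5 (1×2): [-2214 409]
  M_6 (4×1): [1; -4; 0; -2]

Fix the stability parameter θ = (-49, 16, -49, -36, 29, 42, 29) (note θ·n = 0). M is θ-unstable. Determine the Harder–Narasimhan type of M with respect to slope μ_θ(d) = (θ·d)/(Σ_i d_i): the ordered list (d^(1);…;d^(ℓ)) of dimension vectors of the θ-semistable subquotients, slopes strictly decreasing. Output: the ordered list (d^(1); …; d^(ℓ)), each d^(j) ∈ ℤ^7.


Barcode: M ≅ I[1,4], I[3,3]^2, I[5,5], I[5,7], I[7,7]^3. HN layers by μ_θ (4 steps, strictly decreasing):
  μ^(1)=71/2; μ^(2)=29; μ^(3)=-23; μ^(4)=-49

((0, 0, 0, 0, 0, 1, 1); (0, 0, 0, 0, 2, 0, 3); (0, 1, 1, 1, 0, 0, 0); (1, 0, 2, 0, 0, 0, 0))


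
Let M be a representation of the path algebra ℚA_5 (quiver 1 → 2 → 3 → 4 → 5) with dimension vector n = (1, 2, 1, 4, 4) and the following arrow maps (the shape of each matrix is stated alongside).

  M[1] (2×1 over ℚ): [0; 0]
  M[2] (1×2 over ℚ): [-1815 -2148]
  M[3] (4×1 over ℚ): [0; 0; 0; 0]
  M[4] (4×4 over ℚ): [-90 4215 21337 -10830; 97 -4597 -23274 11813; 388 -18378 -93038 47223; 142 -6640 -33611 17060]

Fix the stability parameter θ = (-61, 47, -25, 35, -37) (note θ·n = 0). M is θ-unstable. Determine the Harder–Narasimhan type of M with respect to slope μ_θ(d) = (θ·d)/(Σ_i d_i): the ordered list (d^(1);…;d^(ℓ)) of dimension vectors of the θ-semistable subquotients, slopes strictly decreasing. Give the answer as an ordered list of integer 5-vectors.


Interval decomposition of M: I[1,1], I[2,2], I[2,3], I[4,5]^4.
HN type (ℓ=4): μ^(1)=47; μ^(2)=11; μ^(3)=-1; μ^(4)=-61

((0, 1, 0, 0, 0); (0, 1, 1, 0, 0); (0, 0, 0, 4, 4); (1, 0, 0, 0, 0))


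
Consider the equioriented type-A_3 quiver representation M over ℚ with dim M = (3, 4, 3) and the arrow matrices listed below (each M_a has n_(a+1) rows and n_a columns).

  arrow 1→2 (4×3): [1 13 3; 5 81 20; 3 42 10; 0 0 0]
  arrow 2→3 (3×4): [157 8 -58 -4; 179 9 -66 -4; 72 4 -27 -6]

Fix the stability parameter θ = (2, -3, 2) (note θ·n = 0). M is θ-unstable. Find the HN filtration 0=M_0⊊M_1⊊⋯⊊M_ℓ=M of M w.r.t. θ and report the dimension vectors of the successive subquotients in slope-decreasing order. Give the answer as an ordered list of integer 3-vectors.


Barcode: M ≅ I[1,3]^3, I[2,2]. HN layers by μ_θ (3 steps, strictly decreasing):
  μ^(1)=2; μ^(2)=-1/2; μ^(3)=-3

((0, 0, 3); (3, 3, 0); (0, 1, 0))


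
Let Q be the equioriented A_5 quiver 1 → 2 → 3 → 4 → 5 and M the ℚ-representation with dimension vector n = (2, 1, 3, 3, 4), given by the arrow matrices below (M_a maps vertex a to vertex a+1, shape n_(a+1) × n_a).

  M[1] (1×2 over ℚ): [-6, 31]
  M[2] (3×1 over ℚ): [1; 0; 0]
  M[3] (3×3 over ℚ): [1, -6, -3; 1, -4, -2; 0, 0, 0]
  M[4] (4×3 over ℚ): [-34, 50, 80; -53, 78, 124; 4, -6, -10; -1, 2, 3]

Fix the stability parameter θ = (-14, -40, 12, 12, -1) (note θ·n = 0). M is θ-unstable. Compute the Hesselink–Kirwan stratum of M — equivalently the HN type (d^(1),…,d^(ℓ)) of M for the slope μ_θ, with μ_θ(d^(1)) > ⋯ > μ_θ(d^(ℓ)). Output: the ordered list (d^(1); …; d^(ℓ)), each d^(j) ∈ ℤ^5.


Interval decomposition of M: I[1,1], I[1,5], I[3,3], I[3,5], I[4,5], I[5,5].
HN type (ℓ=6): μ^(1)=12; μ^(2)=23/3; μ^(3)=11/2; μ^(4)=-1; μ^(5)=-14; μ^(6)=-27

((0, 0, 1, 0, 0); (0, 0, 2, 2, 2); (0, 0, 0, 1, 1); (0, 0, 0, 0, 1); (1, 0, 0, 0, 0); (1, 1, 0, 0, 0))


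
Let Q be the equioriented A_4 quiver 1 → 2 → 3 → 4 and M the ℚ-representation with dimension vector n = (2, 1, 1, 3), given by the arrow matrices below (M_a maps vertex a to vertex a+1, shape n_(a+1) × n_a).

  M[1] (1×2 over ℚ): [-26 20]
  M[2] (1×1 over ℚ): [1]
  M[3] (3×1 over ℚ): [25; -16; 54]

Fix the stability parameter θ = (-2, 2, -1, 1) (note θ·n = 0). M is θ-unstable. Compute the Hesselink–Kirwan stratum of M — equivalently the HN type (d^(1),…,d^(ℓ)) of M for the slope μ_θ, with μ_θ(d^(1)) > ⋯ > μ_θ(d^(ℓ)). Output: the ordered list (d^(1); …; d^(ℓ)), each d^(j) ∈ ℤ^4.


Via rank(M_{q-1}∘⋯∘M_p): M ≅ I[1,1], I[1,4], I[4,4]^2.
μ_θ-semistable layers: μ^(1)=1; μ^(2)=1/2; μ^(3)=-2

((0, 0, 0, 3); (0, 1, 1, 0); (2, 0, 0, 0))


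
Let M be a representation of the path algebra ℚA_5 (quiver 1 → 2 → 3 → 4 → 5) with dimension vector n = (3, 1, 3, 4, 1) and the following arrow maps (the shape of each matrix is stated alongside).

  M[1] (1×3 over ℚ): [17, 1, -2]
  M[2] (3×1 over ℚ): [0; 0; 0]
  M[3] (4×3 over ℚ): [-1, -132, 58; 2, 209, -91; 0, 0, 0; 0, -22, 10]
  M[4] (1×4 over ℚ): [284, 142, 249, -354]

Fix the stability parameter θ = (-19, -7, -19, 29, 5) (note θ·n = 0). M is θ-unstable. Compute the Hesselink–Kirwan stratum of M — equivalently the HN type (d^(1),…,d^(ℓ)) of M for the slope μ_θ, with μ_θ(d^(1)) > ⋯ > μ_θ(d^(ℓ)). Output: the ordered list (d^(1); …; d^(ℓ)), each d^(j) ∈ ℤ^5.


Interval decomposition of M: I[1,1]^2, I[1,2], I[3,3], I[3,4], I[3,5], I[4,4]^2.
HN type (ℓ=4): μ^(1)=29; μ^(2)=17; μ^(3)=-7; μ^(4)=-19

((0, 0, 0, 3, 0); (0, 0, 0, 1, 1); (0, 1, 0, 0, 0); (3, 0, 3, 0, 0))


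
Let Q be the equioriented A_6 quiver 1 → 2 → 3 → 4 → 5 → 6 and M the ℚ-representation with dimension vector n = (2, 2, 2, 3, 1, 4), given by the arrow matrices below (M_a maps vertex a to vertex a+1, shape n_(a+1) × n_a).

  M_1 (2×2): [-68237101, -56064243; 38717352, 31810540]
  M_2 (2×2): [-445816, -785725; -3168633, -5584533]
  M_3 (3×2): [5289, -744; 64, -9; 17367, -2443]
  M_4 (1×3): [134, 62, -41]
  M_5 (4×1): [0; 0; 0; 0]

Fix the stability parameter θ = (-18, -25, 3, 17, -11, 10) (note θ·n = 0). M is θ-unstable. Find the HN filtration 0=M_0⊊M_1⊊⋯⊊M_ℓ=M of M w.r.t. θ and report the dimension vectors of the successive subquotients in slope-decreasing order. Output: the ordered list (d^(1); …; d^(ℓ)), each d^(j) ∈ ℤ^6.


Via rank(M_{q-1}∘⋯∘M_p): M ≅ I[1,4], I[1,5], I[4,4], I[6,6]^4.
μ_θ-semistable layers: μ^(1)=17; μ^(2)=10; μ^(3)=3; μ^(4)=-43/2

((0, 0, 0, 2, 0, 0); (0, 0, 0, 0, 0, 4); (0, 0, 2, 1, 1, 0); (2, 2, 0, 0, 0, 0))


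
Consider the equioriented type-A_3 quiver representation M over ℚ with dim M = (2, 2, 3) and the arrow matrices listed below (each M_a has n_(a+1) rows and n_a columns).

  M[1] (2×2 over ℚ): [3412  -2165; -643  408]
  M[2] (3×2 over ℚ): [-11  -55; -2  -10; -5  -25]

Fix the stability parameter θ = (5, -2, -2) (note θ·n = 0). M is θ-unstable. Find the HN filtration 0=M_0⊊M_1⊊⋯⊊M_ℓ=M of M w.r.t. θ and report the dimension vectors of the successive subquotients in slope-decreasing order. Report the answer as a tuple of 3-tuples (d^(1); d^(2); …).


Barcode: M ≅ I[1,2], I[1,3], I[3,3]^2. HN layers by μ_θ (3 steps, strictly decreasing):
  μ^(1)=3/2; μ^(2)=1/3; μ^(3)=-2

((1, 1, 0); (1, 1, 1); (0, 0, 2))


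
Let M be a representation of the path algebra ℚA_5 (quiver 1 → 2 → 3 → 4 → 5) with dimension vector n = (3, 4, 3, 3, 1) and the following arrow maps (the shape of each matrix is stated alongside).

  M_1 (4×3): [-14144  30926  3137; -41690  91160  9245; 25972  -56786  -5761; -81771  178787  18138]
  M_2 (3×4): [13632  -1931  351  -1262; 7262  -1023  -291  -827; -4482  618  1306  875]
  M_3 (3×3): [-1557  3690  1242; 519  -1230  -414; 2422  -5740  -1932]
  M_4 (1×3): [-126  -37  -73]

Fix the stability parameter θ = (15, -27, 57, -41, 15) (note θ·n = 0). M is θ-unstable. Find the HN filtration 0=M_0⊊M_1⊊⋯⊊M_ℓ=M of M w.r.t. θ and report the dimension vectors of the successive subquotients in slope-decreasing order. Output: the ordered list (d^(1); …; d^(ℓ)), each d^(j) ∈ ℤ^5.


Interval decomposition of M: I[1,1], I[1,3], I[1,5], I[2,2], I[2,3], I[4,4]^2.
HN type (ℓ=6): μ^(1)=57; μ^(2)=15; μ^(3)=8; μ^(4)=-6; μ^(5)=-27; μ^(6)=-41

((0, 0, 2, 0, 0); (1, 0, 0, 0, 1); (0, 0, 1, 1, 0); (2, 2, 0, 0, 0); (0, 2, 0, 0, 0); (0, 0, 0, 2, 0))


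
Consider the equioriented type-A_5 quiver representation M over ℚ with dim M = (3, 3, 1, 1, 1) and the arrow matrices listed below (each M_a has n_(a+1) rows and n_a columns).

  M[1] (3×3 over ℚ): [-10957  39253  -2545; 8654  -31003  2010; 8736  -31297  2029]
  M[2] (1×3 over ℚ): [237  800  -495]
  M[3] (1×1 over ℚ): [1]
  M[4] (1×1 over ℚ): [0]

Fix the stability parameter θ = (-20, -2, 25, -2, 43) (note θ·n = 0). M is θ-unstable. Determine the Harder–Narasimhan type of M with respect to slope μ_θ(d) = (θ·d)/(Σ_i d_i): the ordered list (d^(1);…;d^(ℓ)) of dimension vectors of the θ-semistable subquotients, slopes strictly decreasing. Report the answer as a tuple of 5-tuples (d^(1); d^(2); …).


Barcode: M ≅ I[1,2]^2, I[1,4], I[5,5]. HN layers by μ_θ (4 steps, strictly decreasing):
  μ^(1)=43; μ^(2)=23/2; μ^(3)=-2; μ^(4)=-20

((0, 0, 0, 0, 1); (0, 0, 1, 1, 0); (0, 3, 0, 0, 0); (3, 0, 0, 0, 0))


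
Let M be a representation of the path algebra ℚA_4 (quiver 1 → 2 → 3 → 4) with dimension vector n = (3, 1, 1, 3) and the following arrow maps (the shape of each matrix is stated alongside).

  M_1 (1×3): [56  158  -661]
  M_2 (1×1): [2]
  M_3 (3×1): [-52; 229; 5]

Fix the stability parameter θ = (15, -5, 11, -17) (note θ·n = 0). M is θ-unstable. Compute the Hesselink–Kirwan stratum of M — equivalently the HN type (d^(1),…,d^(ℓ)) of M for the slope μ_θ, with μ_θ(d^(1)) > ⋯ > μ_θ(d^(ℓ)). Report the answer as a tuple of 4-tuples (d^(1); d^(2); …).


Barcode: M ≅ I[1,1]^2, I[1,4], I[4,4]^2. HN layers by μ_θ (3 steps, strictly decreasing):
  μ^(1)=15; μ^(2)=1; μ^(3)=-17

((2, 0, 0, 0); (1, 1, 1, 1); (0, 0, 0, 2))


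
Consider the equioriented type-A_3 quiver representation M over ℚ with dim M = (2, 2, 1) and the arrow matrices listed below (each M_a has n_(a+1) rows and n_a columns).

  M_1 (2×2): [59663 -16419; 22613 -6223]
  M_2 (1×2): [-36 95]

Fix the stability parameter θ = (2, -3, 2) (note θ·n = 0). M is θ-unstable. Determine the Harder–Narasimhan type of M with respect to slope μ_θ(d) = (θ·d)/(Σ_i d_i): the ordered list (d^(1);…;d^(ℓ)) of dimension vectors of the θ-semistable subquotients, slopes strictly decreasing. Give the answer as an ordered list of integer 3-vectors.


Barcode: M ≅ I[1,2], I[1,3]. HN layers by μ_θ (2 steps, strictly decreasing):
  μ^(1)=2; μ^(2)=-1/2

((0, 0, 1); (2, 2, 0))


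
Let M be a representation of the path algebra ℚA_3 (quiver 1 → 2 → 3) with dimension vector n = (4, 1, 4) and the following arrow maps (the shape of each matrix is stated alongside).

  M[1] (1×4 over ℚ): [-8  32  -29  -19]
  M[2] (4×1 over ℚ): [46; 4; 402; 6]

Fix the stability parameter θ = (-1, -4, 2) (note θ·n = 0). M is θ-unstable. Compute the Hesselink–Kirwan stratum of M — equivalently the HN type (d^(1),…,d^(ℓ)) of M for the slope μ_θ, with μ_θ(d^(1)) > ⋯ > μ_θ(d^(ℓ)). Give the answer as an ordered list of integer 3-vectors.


Via rank(M_{q-1}∘⋯∘M_p): M ≅ I[1,1]^3, I[1,3], I[3,3]^3.
μ_θ-semistable layers: μ^(1)=2; μ^(2)=-1; μ^(3)=-5/2

((0, 0, 4); (3, 0, 0); (1, 1, 0))


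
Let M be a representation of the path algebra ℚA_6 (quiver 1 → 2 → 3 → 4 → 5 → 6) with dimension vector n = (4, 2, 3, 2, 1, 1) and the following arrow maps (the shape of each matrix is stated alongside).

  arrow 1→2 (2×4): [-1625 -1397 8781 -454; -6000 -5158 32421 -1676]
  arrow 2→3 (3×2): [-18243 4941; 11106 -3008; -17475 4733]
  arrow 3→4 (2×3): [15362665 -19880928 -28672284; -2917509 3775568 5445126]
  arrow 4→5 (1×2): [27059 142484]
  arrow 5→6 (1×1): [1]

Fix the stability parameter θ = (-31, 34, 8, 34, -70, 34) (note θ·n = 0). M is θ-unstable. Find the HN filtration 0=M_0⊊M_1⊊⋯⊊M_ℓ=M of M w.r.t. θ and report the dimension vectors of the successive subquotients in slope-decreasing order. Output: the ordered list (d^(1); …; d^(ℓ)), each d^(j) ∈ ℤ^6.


Via rank(M_{q-1}∘⋯∘M_p): M ≅ I[1,1]^2, I[1,3], I[1,6], I[3,4].
μ_θ-semistable layers: μ^(1)=34; μ^(2)=21; μ^(3)=8; μ^(4)=3/2; μ^(5)=-31

((0, 0, 0, 1, 0, 1); (0, 1, 1, 0, 0, 0); (0, 0, 1, 0, 0, 0); (0, 1, 1, 1, 1, 0); (4, 0, 0, 0, 0, 0))


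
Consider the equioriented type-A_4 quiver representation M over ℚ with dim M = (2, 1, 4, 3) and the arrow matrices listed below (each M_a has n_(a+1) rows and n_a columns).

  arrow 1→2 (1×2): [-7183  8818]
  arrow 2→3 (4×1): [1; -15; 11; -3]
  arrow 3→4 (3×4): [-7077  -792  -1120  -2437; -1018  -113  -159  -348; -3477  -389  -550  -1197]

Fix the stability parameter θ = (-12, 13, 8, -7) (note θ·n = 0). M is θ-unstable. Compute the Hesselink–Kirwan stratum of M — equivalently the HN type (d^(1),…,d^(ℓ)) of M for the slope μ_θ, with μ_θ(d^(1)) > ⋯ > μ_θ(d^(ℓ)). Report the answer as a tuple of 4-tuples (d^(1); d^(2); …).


Via rank(M_{q-1}∘⋯∘M_p): M ≅ I[1,1], I[1,4], I[3,3], I[3,4]^2.
μ_θ-semistable layers: μ^(1)=8; μ^(2)=14/3; μ^(3)=1/2; μ^(4)=-12

((0, 0, 1, 0); (0, 1, 1, 1); (0, 0, 2, 2); (2, 0, 0, 0))


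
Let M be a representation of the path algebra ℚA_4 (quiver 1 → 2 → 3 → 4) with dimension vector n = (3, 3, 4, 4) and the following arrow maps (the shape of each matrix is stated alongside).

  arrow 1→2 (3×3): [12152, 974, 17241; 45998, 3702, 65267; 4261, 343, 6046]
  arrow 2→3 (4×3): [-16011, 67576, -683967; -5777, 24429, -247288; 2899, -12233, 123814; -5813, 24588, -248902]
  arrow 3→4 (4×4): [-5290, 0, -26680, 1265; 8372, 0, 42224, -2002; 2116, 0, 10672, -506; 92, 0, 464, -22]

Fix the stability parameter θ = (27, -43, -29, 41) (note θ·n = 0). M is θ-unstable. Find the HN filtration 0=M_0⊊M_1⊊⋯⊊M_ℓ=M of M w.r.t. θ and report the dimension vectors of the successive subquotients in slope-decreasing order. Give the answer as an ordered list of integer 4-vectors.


Interval decomposition of M: I[1,3]^2, I[1,4], I[3,3], I[4,4]^3.
HN type (ℓ=3): μ^(1)=41; μ^(2)=-15; μ^(3)=-29

((0, 0, 0, 4); (3, 3, 3, 0); (0, 0, 1, 0))


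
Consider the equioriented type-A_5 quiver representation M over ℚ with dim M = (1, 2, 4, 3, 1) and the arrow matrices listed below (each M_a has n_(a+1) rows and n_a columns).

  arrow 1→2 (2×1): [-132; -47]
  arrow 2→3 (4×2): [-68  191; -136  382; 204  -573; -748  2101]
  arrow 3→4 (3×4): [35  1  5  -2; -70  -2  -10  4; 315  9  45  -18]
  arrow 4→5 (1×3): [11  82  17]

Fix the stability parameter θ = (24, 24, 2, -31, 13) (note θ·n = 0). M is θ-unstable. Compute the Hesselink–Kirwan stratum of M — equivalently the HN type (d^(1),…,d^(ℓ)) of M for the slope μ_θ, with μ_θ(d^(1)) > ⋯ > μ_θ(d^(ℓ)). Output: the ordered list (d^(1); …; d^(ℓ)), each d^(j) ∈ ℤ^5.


Barcode: M ≅ I[1,3], I[2,2], I[3,3]^2, I[3,4], I[4,4], I[4,5]. HN layers by μ_θ (6 steps, strictly decreasing):
  μ^(1)=24; μ^(2)=50/3; μ^(3)=13; μ^(4)=2; μ^(5)=-29/2; μ^(6)=-31

((0, 1, 0, 0, 0); (1, 1, 1, 0, 0); (0, 0, 0, 0, 1); (0, 0, 2, 0, 0); (0, 0, 1, 1, 0); (0, 0, 0, 2, 0))


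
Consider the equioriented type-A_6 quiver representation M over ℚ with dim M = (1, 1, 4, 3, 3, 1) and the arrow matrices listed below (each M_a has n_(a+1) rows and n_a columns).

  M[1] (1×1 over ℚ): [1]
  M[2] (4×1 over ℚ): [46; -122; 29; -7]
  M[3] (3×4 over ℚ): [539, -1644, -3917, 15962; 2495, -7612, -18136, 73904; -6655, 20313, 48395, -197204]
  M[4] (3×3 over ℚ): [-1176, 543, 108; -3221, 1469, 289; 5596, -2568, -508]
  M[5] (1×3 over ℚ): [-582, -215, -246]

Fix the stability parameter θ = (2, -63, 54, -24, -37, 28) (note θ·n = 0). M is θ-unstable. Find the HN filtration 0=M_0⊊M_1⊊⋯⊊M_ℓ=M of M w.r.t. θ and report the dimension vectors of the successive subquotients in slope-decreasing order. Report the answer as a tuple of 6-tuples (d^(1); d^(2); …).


Barcode: M ≅ I[1,6], I[3,3], I[3,4], I[3,5], I[5,5]. HN layers by μ_θ (6 steps, strictly decreasing):
  μ^(1)=54; μ^(2)=28; μ^(3)=15; μ^(4)=-7/3; μ^(5)=-61/2; μ^(6)=-37

((0, 0, 1, 0, 0, 0); (0, 0, 0, 0, 0, 1); (0, 0, 1, 1, 0, 0); (0, 0, 2, 2, 2, 0); (1, 1, 0, 0, 0, 0); (0, 0, 0, 0, 1, 0))


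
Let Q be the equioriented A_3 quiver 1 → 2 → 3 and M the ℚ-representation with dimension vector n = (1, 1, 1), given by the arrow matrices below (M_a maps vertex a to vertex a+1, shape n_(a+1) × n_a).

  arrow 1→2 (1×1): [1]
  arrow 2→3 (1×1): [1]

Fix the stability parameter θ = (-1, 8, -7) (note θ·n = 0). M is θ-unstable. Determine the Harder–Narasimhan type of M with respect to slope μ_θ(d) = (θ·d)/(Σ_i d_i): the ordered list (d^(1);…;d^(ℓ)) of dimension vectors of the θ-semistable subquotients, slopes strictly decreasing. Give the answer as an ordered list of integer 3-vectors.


Barcode: M ≅ I[1,3]. HN layers by μ_θ (2 steps, strictly decreasing):
  μ^(1)=1/2; μ^(2)=-1

((0, 1, 1); (1, 0, 0))


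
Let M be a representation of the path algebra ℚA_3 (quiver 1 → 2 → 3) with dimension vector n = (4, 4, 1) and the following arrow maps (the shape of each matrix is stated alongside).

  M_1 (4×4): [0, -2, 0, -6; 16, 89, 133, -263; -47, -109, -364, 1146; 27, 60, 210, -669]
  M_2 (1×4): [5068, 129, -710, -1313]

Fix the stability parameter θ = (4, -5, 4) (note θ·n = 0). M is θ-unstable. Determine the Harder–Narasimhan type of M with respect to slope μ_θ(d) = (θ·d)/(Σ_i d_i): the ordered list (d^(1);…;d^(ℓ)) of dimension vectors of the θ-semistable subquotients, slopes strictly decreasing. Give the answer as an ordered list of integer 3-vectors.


Via rank(M_{q-1}∘⋯∘M_p): M ≅ I[1,1], I[1,2]^2, I[1,3], I[2,2].
μ_θ-semistable layers: μ^(1)=4; μ^(2)=-1/2; μ^(3)=-5

((1, 0, 1); (3, 3, 0); (0, 1, 0))


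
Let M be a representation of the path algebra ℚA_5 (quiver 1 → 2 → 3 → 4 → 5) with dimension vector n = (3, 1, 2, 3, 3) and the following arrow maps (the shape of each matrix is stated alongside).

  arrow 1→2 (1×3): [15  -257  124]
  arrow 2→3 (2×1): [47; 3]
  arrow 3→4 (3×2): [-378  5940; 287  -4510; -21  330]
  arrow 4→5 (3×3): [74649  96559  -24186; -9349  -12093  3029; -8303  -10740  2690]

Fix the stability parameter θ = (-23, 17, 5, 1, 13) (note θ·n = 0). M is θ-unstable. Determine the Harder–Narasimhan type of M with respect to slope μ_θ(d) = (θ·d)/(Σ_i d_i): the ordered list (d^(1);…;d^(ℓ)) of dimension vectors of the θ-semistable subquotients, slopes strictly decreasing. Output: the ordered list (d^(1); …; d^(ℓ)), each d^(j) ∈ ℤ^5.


Via rank(M_{q-1}∘⋯∘M_p): M ≅ I[1,1]^2, I[1,5], I[3,3], I[4,5]^2.
μ_θ-semistable layers: μ^(1)=13; μ^(2)=23/3; μ^(3)=5; μ^(4)=1; μ^(5)=-23

((0, 0, 0, 0, 3); (0, 1, 1, 1, 0); (0, 0, 1, 0, 0); (0, 0, 0, 2, 0); (3, 0, 0, 0, 0))


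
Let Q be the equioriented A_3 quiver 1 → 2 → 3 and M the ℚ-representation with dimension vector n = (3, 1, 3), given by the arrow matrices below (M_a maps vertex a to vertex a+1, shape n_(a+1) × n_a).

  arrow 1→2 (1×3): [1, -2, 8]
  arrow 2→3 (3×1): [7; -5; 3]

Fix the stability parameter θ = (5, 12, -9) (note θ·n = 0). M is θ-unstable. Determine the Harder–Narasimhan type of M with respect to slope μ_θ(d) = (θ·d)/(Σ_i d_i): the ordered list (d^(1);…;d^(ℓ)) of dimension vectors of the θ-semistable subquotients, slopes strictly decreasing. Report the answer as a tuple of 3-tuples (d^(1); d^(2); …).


Interval decomposition of M: I[1,1]^2, I[1,3], I[3,3]^2.
HN type (ℓ=3): μ^(1)=5; μ^(2)=8/3; μ^(3)=-9

((2, 0, 0); (1, 1, 1); (0, 0, 2))


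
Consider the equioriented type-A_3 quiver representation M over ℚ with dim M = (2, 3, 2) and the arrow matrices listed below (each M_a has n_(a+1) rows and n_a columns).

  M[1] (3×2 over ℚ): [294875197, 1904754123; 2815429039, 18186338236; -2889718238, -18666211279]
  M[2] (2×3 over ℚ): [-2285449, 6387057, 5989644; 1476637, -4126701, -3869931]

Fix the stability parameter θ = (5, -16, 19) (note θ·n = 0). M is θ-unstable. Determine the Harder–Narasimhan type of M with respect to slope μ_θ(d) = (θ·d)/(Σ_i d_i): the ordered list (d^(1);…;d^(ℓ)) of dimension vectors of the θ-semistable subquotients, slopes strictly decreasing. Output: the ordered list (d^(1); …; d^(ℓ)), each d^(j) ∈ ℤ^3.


Barcode: M ≅ I[1,2], I[1,3], I[2,3]. HN layers by μ_θ (3 steps, strictly decreasing):
  μ^(1)=19; μ^(2)=-11/2; μ^(3)=-16

((0, 0, 2); (2, 2, 0); (0, 1, 0))


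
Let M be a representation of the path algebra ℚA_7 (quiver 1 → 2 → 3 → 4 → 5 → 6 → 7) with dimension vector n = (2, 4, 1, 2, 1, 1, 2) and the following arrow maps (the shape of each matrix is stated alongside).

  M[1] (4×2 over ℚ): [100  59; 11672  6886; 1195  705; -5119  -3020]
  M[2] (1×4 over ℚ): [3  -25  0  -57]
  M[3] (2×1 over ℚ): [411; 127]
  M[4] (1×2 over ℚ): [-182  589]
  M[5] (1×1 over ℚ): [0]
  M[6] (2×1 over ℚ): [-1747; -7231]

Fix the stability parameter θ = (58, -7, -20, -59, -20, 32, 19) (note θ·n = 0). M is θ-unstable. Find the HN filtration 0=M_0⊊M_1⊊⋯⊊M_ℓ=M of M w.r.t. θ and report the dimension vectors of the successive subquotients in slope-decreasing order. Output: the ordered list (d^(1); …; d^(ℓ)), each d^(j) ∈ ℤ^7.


Barcode: M ≅ I[1,2], I[1,5], I[2,2]^2, I[4,4], I[6,7], I[7,7]. HN layers by μ_θ (5 steps, strictly decreasing):
  μ^(1)=51/2; μ^(2)=19; μ^(3)=-7; μ^(4)=-48/5; μ^(5)=-59

((1, 1, 0, 0, 0, 1, 1); (0, 0, 0, 0, 0, 0, 1); (0, 2, 0, 0, 0, 0, 0); (1, 1, 1, 1, 1, 0, 0); (0, 0, 0, 1, 0, 0, 0))


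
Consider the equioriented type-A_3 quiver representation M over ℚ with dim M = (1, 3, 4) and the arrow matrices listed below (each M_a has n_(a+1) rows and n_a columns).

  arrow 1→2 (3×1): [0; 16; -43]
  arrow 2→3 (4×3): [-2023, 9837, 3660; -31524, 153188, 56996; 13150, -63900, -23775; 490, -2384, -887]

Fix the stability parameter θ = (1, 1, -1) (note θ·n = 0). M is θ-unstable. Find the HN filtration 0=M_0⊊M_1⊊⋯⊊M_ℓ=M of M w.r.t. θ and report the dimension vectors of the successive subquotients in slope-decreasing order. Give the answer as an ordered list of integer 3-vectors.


Via rank(M_{q-1}∘⋯∘M_p): M ≅ I[1,3], I[2,2], I[2,3], I[3,3]^2.
μ_θ-semistable layers: μ^(1)=1; μ^(2)=1/3; μ^(3)=0; μ^(4)=-1

((0, 1, 0); (1, 1, 1); (0, 1, 1); (0, 0, 2))


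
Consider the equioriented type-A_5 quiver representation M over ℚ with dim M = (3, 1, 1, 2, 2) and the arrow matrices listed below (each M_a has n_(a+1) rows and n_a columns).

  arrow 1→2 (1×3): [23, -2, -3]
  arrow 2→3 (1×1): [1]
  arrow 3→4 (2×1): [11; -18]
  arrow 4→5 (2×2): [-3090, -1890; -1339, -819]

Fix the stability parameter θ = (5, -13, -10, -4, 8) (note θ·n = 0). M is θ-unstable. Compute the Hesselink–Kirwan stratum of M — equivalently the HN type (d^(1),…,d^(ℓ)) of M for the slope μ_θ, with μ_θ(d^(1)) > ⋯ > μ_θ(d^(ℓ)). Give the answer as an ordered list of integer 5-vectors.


Barcode: M ≅ I[1,1]^2, I[1,5], I[4,4], I[5,5]. HN layers by μ_θ (4 steps, strictly decreasing):
  μ^(1)=8; μ^(2)=5; μ^(3)=-4; μ^(4)=-6

((0, 0, 0, 0, 2); (2, 0, 0, 0, 0); (0, 0, 0, 2, 0); (1, 1, 1, 0, 0))


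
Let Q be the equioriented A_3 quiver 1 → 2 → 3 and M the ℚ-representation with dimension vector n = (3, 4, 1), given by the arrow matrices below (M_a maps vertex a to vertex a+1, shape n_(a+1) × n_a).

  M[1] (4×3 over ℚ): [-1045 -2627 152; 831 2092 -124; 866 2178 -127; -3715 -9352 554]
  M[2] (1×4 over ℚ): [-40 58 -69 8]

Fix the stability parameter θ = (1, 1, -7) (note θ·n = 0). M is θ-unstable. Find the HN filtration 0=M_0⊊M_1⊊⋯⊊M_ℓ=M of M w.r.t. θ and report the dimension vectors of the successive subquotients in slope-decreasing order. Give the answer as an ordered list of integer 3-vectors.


Barcode: M ≅ I[1,2]^2, I[1,3], I[2,2]. HN layers by μ_θ (2 steps, strictly decreasing):
  μ^(1)=1; μ^(2)=-5/3

((2, 3, 0); (1, 1, 1))


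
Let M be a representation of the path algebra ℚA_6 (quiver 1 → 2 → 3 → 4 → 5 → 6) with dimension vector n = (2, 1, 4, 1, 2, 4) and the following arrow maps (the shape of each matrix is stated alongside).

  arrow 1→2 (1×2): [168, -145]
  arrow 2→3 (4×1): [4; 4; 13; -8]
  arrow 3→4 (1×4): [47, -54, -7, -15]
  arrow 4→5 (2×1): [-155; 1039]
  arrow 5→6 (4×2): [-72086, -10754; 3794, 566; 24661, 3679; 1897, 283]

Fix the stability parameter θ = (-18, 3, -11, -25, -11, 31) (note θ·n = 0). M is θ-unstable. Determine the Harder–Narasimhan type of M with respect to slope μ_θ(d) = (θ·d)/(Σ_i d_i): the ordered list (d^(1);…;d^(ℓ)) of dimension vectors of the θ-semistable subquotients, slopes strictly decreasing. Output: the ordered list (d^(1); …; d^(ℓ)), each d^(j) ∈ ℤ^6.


Interval decomposition of M: I[1,1], I[1,6], I[3,3]^3, I[5,5], I[6,6]^3.
HN type (ℓ=3): μ^(1)=31; μ^(2)=-11; μ^(3)=-18

((0, 0, 0, 0, 0, 4); (0, 1, 4, 1, 2, 0); (2, 0, 0, 0, 0, 0))


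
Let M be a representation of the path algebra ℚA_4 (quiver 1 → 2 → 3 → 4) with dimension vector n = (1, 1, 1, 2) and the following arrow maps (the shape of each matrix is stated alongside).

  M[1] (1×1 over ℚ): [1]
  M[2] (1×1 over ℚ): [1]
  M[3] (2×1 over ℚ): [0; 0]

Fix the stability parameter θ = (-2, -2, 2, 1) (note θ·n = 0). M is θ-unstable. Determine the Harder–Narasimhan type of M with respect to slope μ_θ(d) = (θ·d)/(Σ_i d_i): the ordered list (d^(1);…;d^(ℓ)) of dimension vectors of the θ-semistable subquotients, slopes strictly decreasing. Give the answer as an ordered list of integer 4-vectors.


Barcode: M ≅ I[1,3], I[4,4]^2. HN layers by μ_θ (3 steps, strictly decreasing):
  μ^(1)=2; μ^(2)=1; μ^(3)=-2

((0, 0, 1, 0); (0, 0, 0, 2); (1, 1, 0, 0))


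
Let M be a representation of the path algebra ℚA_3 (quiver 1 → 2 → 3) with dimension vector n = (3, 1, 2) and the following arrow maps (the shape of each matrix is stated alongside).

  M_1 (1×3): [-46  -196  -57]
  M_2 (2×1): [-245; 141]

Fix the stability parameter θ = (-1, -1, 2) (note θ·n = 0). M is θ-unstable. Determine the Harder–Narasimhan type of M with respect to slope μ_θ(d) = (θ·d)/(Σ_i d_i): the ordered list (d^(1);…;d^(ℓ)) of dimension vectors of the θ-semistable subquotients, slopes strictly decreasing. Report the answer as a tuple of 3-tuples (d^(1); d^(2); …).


Interval decomposition of M: I[1,1]^2, I[1,3], I[3,3].
HN type (ℓ=2): μ^(1)=2; μ^(2)=-1

((0, 0, 2); (3, 1, 0))


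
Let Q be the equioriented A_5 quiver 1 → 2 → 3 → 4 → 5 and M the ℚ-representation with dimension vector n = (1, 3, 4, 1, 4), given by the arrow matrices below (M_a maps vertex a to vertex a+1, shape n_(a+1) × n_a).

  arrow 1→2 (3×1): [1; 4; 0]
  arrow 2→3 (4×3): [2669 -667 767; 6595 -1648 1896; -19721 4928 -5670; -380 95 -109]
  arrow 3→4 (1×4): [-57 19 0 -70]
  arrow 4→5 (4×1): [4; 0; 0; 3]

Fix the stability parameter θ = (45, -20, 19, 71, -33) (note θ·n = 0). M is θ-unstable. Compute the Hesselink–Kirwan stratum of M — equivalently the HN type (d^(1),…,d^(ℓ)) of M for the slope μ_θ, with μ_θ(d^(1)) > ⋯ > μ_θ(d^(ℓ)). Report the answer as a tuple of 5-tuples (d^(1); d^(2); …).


Barcode: M ≅ I[1,3], I[2,3], I[2,5], I[3,3], I[5,5]^3. HN layers by μ_θ (4 steps, strictly decreasing):
  μ^(1)=19; μ^(2)=25/2; μ^(3)=-20; μ^(4)=-33

((0, 0, 4, 1, 1); (1, 1, 0, 0, 0); (0, 2, 0, 0, 0); (0, 0, 0, 0, 3))


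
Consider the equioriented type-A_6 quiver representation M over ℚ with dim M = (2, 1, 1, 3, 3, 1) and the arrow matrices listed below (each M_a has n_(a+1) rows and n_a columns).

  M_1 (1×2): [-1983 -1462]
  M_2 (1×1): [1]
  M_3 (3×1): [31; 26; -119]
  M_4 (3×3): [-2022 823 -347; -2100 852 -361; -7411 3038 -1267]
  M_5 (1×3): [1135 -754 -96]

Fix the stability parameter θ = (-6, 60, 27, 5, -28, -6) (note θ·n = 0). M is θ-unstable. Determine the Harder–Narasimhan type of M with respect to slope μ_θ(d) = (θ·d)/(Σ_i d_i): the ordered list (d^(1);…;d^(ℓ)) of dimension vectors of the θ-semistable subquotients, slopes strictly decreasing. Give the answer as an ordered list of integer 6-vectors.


Interval decomposition of M: I[1,1], I[1,6], I[4,5]^2.
HN type (ℓ=3): μ^(1)=58/5; μ^(2)=-6; μ^(3)=-23/2

((0, 1, 1, 1, 1, 1); (2, 0, 0, 0, 0, 0); (0, 0, 0, 2, 2, 0))


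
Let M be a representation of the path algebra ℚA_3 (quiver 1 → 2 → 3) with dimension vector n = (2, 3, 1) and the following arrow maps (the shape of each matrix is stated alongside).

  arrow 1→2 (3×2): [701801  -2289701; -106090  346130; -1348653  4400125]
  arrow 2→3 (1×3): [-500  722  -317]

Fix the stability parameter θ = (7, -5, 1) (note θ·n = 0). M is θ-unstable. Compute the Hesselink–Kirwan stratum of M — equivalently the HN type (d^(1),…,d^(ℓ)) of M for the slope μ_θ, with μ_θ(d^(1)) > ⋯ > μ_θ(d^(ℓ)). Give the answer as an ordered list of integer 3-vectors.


Barcode: M ≅ I[1,2], I[1,3], I[2,2]. HN layers by μ_θ (2 steps, strictly decreasing):
  μ^(1)=1; μ^(2)=-5

((2, 2, 1); (0, 1, 0))


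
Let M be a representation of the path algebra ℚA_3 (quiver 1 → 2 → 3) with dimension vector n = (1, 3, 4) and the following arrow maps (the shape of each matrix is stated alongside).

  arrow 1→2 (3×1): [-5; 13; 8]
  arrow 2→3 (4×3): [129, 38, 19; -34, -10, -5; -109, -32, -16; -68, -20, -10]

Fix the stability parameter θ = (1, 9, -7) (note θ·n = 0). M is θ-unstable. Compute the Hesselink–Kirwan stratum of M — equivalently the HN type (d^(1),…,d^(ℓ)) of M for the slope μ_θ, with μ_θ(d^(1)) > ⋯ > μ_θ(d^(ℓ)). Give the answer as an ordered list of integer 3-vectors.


Barcode: M ≅ I[1,3], I[2,2], I[2,3], I[3,3]^2. HN layers by μ_θ (3 steps, strictly decreasing):
  μ^(1)=9; μ^(2)=1; μ^(3)=-7

((0, 1, 0); (1, 2, 2); (0, 0, 2))


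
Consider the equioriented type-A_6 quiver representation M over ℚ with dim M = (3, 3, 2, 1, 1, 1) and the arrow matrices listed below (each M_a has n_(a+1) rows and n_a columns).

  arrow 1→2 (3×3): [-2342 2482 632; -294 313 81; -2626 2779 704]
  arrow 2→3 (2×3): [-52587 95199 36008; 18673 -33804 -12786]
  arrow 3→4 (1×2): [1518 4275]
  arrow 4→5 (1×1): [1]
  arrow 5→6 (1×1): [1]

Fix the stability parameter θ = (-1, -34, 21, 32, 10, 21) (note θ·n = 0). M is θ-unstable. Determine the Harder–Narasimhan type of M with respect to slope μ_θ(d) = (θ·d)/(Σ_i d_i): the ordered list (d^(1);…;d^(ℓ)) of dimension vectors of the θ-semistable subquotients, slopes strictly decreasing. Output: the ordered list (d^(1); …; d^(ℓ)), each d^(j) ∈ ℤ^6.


Barcode: M ≅ I[1,2], I[1,3], I[1,6]. HN layers by μ_θ (2 steps, strictly decreasing):
  μ^(1)=21; μ^(2)=-35/2

((0, 0, 2, 1, 1, 1); (3, 3, 0, 0, 0, 0))


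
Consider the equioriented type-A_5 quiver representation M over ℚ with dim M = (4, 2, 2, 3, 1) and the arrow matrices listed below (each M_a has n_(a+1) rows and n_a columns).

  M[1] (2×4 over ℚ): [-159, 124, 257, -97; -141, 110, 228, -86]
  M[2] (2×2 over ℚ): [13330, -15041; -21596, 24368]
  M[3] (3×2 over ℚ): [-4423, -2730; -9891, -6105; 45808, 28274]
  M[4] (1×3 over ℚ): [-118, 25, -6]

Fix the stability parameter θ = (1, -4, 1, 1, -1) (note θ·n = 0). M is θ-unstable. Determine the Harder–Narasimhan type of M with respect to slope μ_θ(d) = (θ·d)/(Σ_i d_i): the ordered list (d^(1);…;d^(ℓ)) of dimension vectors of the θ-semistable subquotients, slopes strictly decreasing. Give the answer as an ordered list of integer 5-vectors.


Barcode: M ≅ I[1,1]^2, I[1,4], I[1,5], I[4,4]. HN layers by μ_θ (3 steps, strictly decreasing):
  μ^(1)=1; μ^(2)=1/3; μ^(3)=-3/2

((2, 0, 1, 2, 0); (0, 0, 1, 1, 1); (2, 2, 0, 0, 0))


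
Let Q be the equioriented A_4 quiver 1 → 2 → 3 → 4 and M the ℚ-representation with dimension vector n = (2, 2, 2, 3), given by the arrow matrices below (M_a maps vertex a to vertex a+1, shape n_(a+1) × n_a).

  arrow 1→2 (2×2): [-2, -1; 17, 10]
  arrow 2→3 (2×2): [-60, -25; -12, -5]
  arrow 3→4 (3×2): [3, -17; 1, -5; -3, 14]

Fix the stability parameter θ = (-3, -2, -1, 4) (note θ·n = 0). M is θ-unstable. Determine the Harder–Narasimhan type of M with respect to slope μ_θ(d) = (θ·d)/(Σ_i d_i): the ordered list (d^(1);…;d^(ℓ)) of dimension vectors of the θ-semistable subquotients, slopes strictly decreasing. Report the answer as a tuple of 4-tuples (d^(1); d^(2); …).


Interval decomposition of M: I[1,2], I[1,4], I[3,4], I[4,4].
HN type (ℓ=4): μ^(1)=4; μ^(2)=-1; μ^(3)=-2; μ^(4)=-3

((0, 0, 0, 3); (0, 0, 2, 0); (0, 2, 0, 0); (2, 0, 0, 0))


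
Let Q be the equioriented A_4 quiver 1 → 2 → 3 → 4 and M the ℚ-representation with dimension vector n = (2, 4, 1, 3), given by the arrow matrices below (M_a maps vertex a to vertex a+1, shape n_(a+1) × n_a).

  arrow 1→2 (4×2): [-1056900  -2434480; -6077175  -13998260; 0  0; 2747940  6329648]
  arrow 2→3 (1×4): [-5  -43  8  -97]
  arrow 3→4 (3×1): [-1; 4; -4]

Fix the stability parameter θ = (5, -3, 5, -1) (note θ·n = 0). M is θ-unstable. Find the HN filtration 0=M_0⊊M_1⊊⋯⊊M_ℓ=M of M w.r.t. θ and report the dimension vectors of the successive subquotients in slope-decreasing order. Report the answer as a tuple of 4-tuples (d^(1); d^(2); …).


Via rank(M_{q-1}∘⋯∘M_p): M ≅ I[1,1], I[1,4], I[2,2]^3, I[4,4]^2.
μ_θ-semistable layers: μ^(1)=5; μ^(2)=2; μ^(3)=1; μ^(4)=-1; μ^(5)=-3

((1, 0, 0, 0); (0, 0, 1, 1); (1, 1, 0, 0); (0, 0, 0, 2); (0, 3, 0, 0))


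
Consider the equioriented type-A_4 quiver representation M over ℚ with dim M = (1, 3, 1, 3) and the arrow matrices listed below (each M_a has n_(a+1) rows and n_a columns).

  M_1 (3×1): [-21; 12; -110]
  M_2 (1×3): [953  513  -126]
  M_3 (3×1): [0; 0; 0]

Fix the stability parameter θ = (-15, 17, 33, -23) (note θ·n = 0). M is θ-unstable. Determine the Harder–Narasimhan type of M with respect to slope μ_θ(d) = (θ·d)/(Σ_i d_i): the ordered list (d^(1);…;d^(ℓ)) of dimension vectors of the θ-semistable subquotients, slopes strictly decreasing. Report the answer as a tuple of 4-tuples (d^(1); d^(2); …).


Interval decomposition of M: I[1,3], I[2,2]^2, I[4,4]^3.
HN type (ℓ=4): μ^(1)=33; μ^(2)=17; μ^(3)=-15; μ^(4)=-23

((0, 0, 1, 0); (0, 3, 0, 0); (1, 0, 0, 0); (0, 0, 0, 3))


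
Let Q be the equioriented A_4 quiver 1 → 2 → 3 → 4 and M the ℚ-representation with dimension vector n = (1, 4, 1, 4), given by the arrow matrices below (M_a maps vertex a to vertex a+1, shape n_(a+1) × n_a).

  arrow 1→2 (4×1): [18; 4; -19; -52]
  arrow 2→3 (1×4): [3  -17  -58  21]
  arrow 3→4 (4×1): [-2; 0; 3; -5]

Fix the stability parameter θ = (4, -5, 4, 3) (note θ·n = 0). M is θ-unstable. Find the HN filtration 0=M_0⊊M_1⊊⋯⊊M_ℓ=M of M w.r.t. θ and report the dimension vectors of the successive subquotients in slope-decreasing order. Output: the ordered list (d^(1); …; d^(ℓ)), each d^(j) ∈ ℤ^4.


Via rank(M_{q-1}∘⋯∘M_p): M ≅ I[1,4], I[2,2]^3, I[4,4]^3.
μ_θ-semistable layers: μ^(1)=7/2; μ^(2)=3; μ^(3)=-1/2; μ^(4)=-5

((0, 0, 1, 1); (0, 0, 0, 3); (1, 1, 0, 0); (0, 3, 0, 0))


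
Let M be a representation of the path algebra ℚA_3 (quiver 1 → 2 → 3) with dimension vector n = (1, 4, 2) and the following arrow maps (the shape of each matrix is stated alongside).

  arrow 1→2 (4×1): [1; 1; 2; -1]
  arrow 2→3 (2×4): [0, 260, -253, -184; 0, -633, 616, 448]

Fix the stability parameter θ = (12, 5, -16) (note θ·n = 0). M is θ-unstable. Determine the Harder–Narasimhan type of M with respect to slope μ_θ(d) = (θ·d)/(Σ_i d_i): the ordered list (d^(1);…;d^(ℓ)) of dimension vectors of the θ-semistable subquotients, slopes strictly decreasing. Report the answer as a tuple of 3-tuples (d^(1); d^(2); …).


Via rank(M_{q-1}∘⋯∘M_p): M ≅ I[1,3], I[2,2]^2, I[2,3].
μ_θ-semistable layers: μ^(1)=5; μ^(2)=1/3; μ^(3)=-11/2

((0, 2, 0); (1, 1, 1); (0, 1, 1))
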